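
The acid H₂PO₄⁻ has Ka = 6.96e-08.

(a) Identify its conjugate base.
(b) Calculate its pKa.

(a) The conjugate base is formed by removing one H⁺ from H₂PO₄⁻, giving HPO₄²⁻. (b) pKa = -log(Ka) = -log(6.96e-08) = 7.16.

Conjugate base: HPO₄²⁻; pK_a = 7.16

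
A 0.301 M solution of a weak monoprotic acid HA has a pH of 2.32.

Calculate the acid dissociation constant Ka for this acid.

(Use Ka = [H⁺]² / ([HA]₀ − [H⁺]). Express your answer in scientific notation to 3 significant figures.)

[H⁺] = 10^(−pH) = 10^(−2.32) = 4.786e-03 M. For HA ⇌ H⁺ + A⁻, Ka = [H⁺][A⁻]/[HA] = [H⁺]² / ([HA]₀ − [H⁺]) = (4.786e-03)² / (0.301 − 4.786e-03) = 7.73e-05.

K_a = 7.73e-05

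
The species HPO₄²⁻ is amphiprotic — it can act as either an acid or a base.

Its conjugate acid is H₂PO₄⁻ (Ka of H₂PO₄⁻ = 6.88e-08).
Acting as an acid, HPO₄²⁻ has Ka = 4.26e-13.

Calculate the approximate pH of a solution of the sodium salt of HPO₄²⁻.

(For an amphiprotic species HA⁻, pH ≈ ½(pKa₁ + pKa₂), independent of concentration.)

pKa₁ = -log(6.88e-08) = 7.16; pKa₂ = -log(4.26e-13) = 12.37. For an amphiprotic species, pH ≈ ½(pKa₁ + pKa₂) = ½(7.16 + 12.37) = 9.77.

pH = 9.77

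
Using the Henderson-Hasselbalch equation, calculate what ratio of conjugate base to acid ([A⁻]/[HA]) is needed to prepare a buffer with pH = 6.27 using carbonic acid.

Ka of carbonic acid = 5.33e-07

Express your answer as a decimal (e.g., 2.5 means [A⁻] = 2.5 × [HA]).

pKa = -log(5.33e-07) = 6.2733. pH = pKa + log([A⁻]/[HA]), so log([A⁻]/[HA]) = pH − pKa = 6.27 − 6.2733 = -0.0033. [A⁻]/[HA] = 10^(-0.0033) = 0.992

[A⁻]/[HA] = 0.992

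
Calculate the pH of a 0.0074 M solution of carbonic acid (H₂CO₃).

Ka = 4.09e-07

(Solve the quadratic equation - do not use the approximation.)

x² + Ka×x - Ka×C = 0. Using quadratic formula: [H⁺] = 5.4810e-05

pH = 4.26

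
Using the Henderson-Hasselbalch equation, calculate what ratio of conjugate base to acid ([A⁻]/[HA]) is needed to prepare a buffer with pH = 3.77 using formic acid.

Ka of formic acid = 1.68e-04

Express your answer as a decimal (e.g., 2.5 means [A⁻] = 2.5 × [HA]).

pKa = -log(1.68e-04) = 3.7747. pH = pKa + log([A⁻]/[HA]), so log([A⁻]/[HA]) = pH − pKa = 3.77 − 3.7747 = -0.0047. [A⁻]/[HA] = 10^(-0.0047) = 0.989

[A⁻]/[HA] = 0.989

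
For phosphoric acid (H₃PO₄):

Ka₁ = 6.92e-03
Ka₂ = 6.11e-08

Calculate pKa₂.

pKa₂ = -log(Ka₂) = -log(6.11e-08) = 7.21.

pK_{a2} = 7.21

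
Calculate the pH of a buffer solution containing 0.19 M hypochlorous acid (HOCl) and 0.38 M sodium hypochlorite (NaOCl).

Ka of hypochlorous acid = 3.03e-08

pKa = -log(3.03e-08) = 7.52. pH = pKa + log([A⁻]/[HA]) = 7.52 + log(0.38/0.19)

pH = 7.82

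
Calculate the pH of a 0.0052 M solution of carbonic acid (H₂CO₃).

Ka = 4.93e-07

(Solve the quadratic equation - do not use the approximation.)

x² + Ka×x - Ka×C = 0. Using quadratic formula: [H⁺] = 5.0386e-05

pH = 4.30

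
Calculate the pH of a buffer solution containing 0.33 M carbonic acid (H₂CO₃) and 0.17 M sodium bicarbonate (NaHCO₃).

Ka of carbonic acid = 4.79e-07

pKa = -log(4.79e-07) = 6.32. pH = pKa + log([A⁻]/[HA]) = 6.32 + log(0.17/0.33)

pH = 6.03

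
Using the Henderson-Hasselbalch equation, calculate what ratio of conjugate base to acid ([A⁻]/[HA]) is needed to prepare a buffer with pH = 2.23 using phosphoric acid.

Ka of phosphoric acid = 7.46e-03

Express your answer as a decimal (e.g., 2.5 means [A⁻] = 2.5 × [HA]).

pKa = -log(7.46e-03) = 2.1273. pH = pKa + log([A⁻]/[HA]), so log([A⁻]/[HA]) = pH − pKa = 2.23 − 2.1273 = 0.1027. [A⁻]/[HA] = 10^(0.1027) = 1.27

[A⁻]/[HA] = 1.27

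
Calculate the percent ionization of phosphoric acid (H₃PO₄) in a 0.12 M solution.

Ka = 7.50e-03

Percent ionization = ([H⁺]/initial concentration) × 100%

Using Ka equilibrium: x² + Ka×x - Ka×C = 0. Solving: [H⁺] = 2.6483e-02. Percent = (2.6483e-02/0.12) × 100

Percent ionization = 22.1%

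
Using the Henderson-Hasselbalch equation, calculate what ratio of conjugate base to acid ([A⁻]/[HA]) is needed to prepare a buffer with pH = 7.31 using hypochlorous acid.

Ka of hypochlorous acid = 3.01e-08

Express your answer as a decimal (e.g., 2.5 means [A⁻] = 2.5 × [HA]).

pKa = -log(3.01e-08) = 7.5214. pH = pKa + log([A⁻]/[HA]), so log([A⁻]/[HA]) = pH − pKa = 7.31 − 7.5214 = -0.2114. [A⁻]/[HA] = 10^(-0.2114) = 0.615

[A⁻]/[HA] = 0.615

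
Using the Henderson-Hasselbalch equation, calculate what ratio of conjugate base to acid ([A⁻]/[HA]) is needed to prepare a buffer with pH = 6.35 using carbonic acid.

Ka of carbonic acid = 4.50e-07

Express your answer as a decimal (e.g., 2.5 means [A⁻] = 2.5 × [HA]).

pKa = -log(4.50e-07) = 6.3468. pH = pKa + log([A⁻]/[HA]), so log([A⁻]/[HA]) = pH − pKa = 6.35 − 6.3468 = 0.0032. [A⁻]/[HA] = 10^(0.0032) = 1.01

[A⁻]/[HA] = 1.01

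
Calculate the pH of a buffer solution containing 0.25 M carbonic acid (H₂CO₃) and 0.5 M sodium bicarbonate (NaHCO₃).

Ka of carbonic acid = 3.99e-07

pKa = -log(3.99e-07) = 6.40. pH = pKa + log([A⁻]/[HA]) = 6.40 + log(0.5/0.25)

pH = 6.70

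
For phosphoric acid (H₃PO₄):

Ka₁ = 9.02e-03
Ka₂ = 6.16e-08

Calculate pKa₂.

pKa₂ = -log(Ka₂) = -log(6.16e-08) = 7.21.

pK_{a2} = 7.21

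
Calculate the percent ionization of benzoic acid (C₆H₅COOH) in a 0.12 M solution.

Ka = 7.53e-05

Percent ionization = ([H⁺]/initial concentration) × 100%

Using Ka equilibrium: x² + Ka×x - Ka×C = 0. Solving: [H⁺] = 2.9686e-03. Percent = (2.9686e-03/0.12) × 100

Percent ionization = 2.47%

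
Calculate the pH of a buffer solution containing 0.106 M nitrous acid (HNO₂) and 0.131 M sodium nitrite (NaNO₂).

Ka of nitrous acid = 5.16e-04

pKa = -log(5.16e-04) = 3.29. pH = pKa + log([A⁻]/[HA]) = 3.29 + log(0.131/0.106)

pH = 3.38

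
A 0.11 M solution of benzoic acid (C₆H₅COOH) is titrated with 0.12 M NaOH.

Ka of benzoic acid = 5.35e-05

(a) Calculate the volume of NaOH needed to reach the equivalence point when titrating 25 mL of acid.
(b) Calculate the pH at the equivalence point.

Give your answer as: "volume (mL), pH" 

moles acid = 0.11 × 25/1000 = 0.00275 mol; V_base = moles/0.12 × 1000 = 22.9 mL. At equivalence only the conjugate base is present: [A⁻] = 0.00275/0.048 = 5.7391e-02 M. Kb = Kw/Ka = 1.87e-10; [OH⁻] = √(Kb × [A⁻]) = 3.2753e-06; pOH = 5.48; pH = 14 - pOH = 8.52.

V = 22.9 mL, pH = 8.52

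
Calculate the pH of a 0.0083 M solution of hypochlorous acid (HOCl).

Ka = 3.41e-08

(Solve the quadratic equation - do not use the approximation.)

x² + Ka×x - Ka×C = 0. Using quadratic formula: [H⁺] = 1.6806e-05

pH = 4.77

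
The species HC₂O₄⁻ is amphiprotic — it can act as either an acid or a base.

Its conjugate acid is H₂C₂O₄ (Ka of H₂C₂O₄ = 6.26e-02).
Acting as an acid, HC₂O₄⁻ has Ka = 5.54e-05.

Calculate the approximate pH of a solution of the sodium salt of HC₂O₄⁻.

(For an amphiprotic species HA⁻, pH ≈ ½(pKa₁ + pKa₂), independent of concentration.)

pKa₁ = -log(6.26e-02) = 1.20; pKa₂ = -log(5.54e-05) = 4.26. For an amphiprotic species, pH ≈ ½(pKa₁ + pKa₂) = ½(1.20 + 4.26) = 2.73.

pH = 2.73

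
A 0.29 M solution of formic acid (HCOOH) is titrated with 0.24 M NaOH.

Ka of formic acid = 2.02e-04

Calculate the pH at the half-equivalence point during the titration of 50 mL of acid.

At half-equivalence [HA] = [A⁻], so Henderson-Hasselbalch gives pH = pKa = -log(2.02e-04) = 3.69.

pH = pKa = 3.69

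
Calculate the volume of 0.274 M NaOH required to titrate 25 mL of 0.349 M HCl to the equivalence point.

At equivalence: moles acid = moles base. moles HCl = 0.349 × 25/1000 = 0.008725 mol. V_base = moles / 0.274 × 1000 = 31.8 mL.

V_{base} = 31.8 mL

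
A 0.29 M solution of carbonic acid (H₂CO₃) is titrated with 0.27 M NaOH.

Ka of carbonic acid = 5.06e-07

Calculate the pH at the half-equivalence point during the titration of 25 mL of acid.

At half-equivalence [HA] = [A⁻], so Henderson-Hasselbalch gives pH = pKa = -log(5.06e-07) = 6.30.

pH = pKa = 6.30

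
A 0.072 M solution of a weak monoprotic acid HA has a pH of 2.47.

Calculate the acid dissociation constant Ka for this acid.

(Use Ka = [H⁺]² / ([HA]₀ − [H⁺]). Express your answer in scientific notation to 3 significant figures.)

[H⁺] = 10^(−pH) = 10^(−2.47) = 3.388e-03 M. For HA ⇌ H⁺ + A⁻, Ka = [H⁺][A⁻]/[HA] = [H⁺]² / ([HA]₀ − [H⁺]) = (3.388e-03)² / (0.072 − 3.388e-03) = 1.67e-04.

K_a = 1.67e-04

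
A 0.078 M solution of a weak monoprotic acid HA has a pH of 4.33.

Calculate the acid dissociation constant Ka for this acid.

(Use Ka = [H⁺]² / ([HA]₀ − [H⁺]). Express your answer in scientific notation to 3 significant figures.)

[H⁺] = 10^(−pH) = 10^(−4.33) = 4.677e-05 M. For HA ⇌ H⁺ + A⁻, Ka = [H⁺][A⁻]/[HA] = [H⁺]² / ([HA]₀ − [H⁺]) = (4.677e-05)² / (0.078 − 4.677e-05) = 2.81e-08.

K_a = 2.81e-08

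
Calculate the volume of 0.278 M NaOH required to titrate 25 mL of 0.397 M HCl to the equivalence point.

At equivalence: moles acid = moles base. moles HCl = 0.397 × 25/1000 = 0.009925 mol. V_base = moles / 0.278 × 1000 = 35.7 mL.

V_{base} = 35.7 mL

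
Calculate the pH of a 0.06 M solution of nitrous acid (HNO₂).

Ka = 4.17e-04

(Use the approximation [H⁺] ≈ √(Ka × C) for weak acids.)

[H⁺] = √(Ka × C) = √(4.17e-04 × 0.06) = 5.0020e-03. pH = -log(5.0020e-03)

pH = 2.30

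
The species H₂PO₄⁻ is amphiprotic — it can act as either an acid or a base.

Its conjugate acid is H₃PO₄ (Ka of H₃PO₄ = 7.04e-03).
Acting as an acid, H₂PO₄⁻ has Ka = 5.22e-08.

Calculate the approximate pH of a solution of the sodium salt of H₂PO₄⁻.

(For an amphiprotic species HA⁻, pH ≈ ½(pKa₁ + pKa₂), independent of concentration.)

pKa₁ = -log(7.04e-03) = 2.15; pKa₂ = -log(5.22e-08) = 7.28. For an amphiprotic species, pH ≈ ½(pKa₁ + pKa₂) = ½(2.15 + 7.28) = 4.72.

pH = 4.72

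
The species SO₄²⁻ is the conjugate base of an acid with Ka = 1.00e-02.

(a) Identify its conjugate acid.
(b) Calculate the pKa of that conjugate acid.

(a) The conjugate acid is formed by adding one H⁺ to SO₄²⁻, giving HSO₄⁻. (b) pKa = -log(Ka) = -log(1.00e-02) = 2.00.

Conjugate acid: HSO₄⁻; pK_a = 2.00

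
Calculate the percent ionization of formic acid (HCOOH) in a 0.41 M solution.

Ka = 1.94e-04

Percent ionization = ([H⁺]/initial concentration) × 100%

Using Ka equilibrium: x² + Ka×x - Ka×C = 0. Solving: [H⁺] = 8.8220e-03. Percent = (8.8220e-03/0.41) × 100

Percent ionization = 2.15%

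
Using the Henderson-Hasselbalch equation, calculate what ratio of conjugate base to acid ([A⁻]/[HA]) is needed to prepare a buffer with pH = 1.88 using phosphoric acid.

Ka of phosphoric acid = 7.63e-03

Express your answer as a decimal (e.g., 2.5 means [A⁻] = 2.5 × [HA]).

pKa = -log(7.63e-03) = 2.1175. pH = pKa + log([A⁻]/[HA]), so log([A⁻]/[HA]) = pH − pKa = 1.88 − 2.1175 = -0.2375. [A⁻]/[HA] = 10^(-0.2375) = 0.579

[A⁻]/[HA] = 0.579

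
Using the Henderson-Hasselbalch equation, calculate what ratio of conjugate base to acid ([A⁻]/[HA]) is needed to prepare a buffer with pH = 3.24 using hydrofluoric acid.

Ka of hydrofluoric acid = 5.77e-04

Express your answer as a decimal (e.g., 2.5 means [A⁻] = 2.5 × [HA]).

pKa = -log(5.77e-04) = 3.2388. pH = pKa + log([A⁻]/[HA]), so log([A⁻]/[HA]) = pH − pKa = 3.24 − 3.2388 = 0.0012. [A⁻]/[HA] = 10^(0.0012) = 1.00

[A⁻]/[HA] = 1.00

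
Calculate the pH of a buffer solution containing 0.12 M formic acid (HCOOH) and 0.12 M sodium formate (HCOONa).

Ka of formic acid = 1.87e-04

pKa = -log(1.87e-04) = 3.73. pH = pKa + log([A⁻]/[HA]) = 3.73 + log(0.12/0.12)

pH = 3.73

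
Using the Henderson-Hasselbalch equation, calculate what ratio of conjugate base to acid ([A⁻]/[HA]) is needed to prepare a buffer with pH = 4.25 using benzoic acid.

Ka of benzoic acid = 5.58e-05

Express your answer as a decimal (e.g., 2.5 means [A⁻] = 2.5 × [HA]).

pKa = -log(5.58e-05) = 4.2534. pH = pKa + log([A⁻]/[HA]), so log([A⁻]/[HA]) = pH − pKa = 4.25 − 4.2534 = -0.0034. [A⁻]/[HA] = 10^(-0.0034) = 0.992

[A⁻]/[HA] = 0.992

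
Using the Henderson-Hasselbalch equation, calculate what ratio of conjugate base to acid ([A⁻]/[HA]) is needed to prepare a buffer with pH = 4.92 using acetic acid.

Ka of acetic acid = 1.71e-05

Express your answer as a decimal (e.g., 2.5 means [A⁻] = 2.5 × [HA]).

pKa = -log(1.71e-05) = 4.7670. pH = pKa + log([A⁻]/[HA]), so log([A⁻]/[HA]) = pH − pKa = 4.92 − 4.7670 = 0.1530. [A⁻]/[HA] = 10^(0.1530) = 1.42

[A⁻]/[HA] = 1.42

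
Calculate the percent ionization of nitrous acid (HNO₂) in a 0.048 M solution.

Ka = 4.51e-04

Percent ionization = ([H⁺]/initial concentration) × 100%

Using Ka equilibrium: x² + Ka×x - Ka×C = 0. Solving: [H⁺] = 4.4327e-03. Percent = (4.4327e-03/0.048) × 100

Percent ionization = 9.23%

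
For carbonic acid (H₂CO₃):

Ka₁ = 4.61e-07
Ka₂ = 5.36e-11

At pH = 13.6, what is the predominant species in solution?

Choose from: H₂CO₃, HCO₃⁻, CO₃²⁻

pKa₁ = 6.34, pKa₂ = 10.27. For a polyprotic acid the predominant species crosses at each pKa: below pKa_n the protonated form dominates, above it the deprotonated form does. At pH = 13.6, the predominant species is CO₃²⁻.

CO₃²⁻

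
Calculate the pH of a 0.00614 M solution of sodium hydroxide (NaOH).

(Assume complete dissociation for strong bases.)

[OH⁻] = 0.00614 M for strong base. pOH = -log[OH⁻] = 2.21, pH = 14 - pOH

pH = 11.79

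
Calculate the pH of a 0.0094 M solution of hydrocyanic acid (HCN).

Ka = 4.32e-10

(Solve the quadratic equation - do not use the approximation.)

x² + Ka×x - Ka×C = 0. Using quadratic formula: [H⁺] = 2.0149e-06

pH = 5.70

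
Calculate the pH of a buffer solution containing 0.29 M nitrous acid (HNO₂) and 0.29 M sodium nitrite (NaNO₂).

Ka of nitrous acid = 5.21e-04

pKa = -log(5.21e-04) = 3.28. pH = pKa + log([A⁻]/[HA]) = 3.28 + log(0.29/0.29)

pH = 3.28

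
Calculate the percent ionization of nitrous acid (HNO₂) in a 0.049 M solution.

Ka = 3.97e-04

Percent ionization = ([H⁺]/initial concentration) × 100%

Using Ka equilibrium: x² + Ka×x - Ka×C = 0. Solving: [H⁺] = 4.2165e-03. Percent = (4.2165e-03/0.049) × 100

Percent ionization = 8.61%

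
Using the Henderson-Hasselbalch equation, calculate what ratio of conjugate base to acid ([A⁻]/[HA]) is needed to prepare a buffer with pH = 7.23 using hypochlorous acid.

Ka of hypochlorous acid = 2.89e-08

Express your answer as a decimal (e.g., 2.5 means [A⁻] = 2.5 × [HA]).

pKa = -log(2.89e-08) = 7.5391. pH = pKa + log([A⁻]/[HA]), so log([A⁻]/[HA]) = pH − pKa = 7.23 − 7.5391 = -0.3091. [A⁻]/[HA] = 10^(-0.3091) = 0.491

[A⁻]/[HA] = 0.491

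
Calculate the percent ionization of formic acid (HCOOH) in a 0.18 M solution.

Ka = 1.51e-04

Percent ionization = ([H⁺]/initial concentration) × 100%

Using Ka equilibrium: x² + Ka×x - Ka×C = 0. Solving: [H⁺] = 5.1385e-03. Percent = (5.1385e-03/0.18) × 100

Percent ionization = 2.85%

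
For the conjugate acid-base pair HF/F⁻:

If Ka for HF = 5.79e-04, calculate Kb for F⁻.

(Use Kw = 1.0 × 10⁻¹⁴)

For a conjugate pair Ka × Kb = Kw, so Kb = Kw/Ka = 1.0 × 10⁻¹⁴ / 5.79e-04 = 1.73e-11.

K_b = 1.73e-11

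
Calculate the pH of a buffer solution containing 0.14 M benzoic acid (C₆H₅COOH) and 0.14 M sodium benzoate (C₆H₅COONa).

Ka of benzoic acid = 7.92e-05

pKa = -log(7.92e-05) = 4.10. pH = pKa + log([A⁻]/[HA]) = 4.10 + log(0.14/0.14)

pH = 4.10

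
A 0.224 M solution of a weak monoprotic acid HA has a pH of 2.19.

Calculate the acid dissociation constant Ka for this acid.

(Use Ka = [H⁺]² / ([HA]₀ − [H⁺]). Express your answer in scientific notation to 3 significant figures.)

[H⁺] = 10^(−pH) = 10^(−2.19) = 6.457e-03 M. For HA ⇌ H⁺ + A⁻, Ka = [H⁺][A⁻]/[HA] = [H⁺]² / ([HA]₀ − [H⁺]) = (6.457e-03)² / (0.224 − 6.457e-03) = 1.92e-04.

K_a = 1.92e-04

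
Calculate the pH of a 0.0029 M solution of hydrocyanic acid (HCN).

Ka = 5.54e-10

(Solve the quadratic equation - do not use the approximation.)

x² + Ka×x - Ka×C = 0. Using quadratic formula: [H⁺] = 1.2672e-06

pH = 5.90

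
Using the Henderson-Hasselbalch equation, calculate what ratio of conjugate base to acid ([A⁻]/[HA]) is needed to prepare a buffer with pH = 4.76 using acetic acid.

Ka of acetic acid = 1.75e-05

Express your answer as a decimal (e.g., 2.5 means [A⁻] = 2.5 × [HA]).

pKa = -log(1.75e-05) = 4.7570. pH = pKa + log([A⁻]/[HA]), so log([A⁻]/[HA]) = pH − pKa = 4.76 − 4.7570 = 0.0030. [A⁻]/[HA] = 10^(0.0030) = 1.01

[A⁻]/[HA] = 1.01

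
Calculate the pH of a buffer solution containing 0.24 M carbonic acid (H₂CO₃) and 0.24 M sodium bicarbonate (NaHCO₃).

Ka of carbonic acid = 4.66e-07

pKa = -log(4.66e-07) = 6.33. pH = pKa + log([A⁻]/[HA]) = 6.33 + log(0.24/0.24)

pH = 6.33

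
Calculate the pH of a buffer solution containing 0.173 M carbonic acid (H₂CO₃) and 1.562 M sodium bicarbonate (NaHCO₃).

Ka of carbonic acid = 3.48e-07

pKa = -log(3.48e-07) = 6.46. pH = pKa + log([A⁻]/[HA]) = 6.46 + log(1.562/0.173)

pH = 7.41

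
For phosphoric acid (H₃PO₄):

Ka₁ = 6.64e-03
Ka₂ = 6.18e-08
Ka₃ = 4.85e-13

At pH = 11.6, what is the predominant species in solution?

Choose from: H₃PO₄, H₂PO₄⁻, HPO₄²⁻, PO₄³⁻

pKa₁ = 2.18, pKa₂ = 7.21, pKa₃ = 12.31. For a polyprotic acid the predominant species crosses at each pKa: below pKa_n the protonated form dominates, above it the deprotonated form does. At pH = 11.6, the predominant species is HPO₄²⁻.

HPO₄²⁻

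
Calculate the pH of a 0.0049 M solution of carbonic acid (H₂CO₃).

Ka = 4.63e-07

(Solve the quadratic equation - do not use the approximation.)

x² + Ka×x - Ka×C = 0. Using quadratic formula: [H⁺] = 4.7400e-05

pH = 4.32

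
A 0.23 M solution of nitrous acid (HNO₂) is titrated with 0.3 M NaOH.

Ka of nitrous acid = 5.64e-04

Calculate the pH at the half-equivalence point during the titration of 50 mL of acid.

At half-equivalence [HA] = [A⁻], so Henderson-Hasselbalch gives pH = pKa = -log(5.64e-04) = 3.25.

pH = pKa = 3.25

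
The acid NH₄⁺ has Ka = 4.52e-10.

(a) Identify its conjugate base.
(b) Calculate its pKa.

(a) The conjugate base is formed by removing one H⁺ from NH₄⁺, giving NH₃. (b) pKa = -log(Ka) = -log(4.52e-10) = 9.34.

Conjugate base: NH₃; pK_a = 9.34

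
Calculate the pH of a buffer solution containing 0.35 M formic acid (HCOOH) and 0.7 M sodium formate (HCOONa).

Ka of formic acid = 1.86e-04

pKa = -log(1.86e-04) = 3.73. pH = pKa + log([A⁻]/[HA]) = 3.73 + log(0.7/0.35)

pH = 4.03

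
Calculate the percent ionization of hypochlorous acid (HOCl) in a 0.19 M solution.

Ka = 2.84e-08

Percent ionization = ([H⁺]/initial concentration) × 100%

Using Ka equilibrium: x² + Ka×x - Ka×C = 0. Solving: [H⁺] = 7.3443e-05. Percent = (7.3443e-05/0.19) × 100

Percent ionization = 0.0387%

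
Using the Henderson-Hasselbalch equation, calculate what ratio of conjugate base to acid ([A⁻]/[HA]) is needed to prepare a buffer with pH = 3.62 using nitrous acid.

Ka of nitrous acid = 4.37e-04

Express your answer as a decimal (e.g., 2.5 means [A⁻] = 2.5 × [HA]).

pKa = -log(4.37e-04) = 3.3595. pH = pKa + log([A⁻]/[HA]), so log([A⁻]/[HA]) = pH − pKa = 3.62 − 3.3595 = 0.2605. [A⁻]/[HA] = 10^(0.2605) = 1.82

[A⁻]/[HA] = 1.82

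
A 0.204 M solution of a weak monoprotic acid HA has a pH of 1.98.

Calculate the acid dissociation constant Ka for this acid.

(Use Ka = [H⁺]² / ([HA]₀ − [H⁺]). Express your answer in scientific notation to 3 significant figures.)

[H⁺] = 10^(−pH) = 10^(−1.98) = 1.047e-02 M. For HA ⇌ H⁺ + A⁻, Ka = [H⁺][A⁻]/[HA] = [H⁺]² / ([HA]₀ − [H⁺]) = (1.047e-02)² / (0.204 − 1.047e-02) = 5.67e-04.

K_a = 5.67e-04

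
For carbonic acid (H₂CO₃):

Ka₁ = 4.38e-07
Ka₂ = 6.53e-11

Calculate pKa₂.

pKa₂ = -log(Ka₂) = -log(6.53e-11) = 10.19.

pK_{a2} = 10.19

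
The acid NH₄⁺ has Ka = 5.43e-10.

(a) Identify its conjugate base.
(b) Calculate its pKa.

(a) The conjugate base is formed by removing one H⁺ from NH₄⁺, giving NH₃. (b) pKa = -log(Ka) = -log(5.43e-10) = 9.27.

Conjugate base: NH₃; pK_a = 9.27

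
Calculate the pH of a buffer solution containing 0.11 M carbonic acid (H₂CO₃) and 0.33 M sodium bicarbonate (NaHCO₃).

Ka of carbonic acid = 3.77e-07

pKa = -log(3.77e-07) = 6.42. pH = pKa + log([A⁻]/[HA]) = 6.42 + log(0.33/0.11)

pH = 6.90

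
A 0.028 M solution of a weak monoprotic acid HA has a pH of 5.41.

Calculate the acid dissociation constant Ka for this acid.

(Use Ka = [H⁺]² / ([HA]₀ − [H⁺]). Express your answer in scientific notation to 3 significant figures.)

[H⁺] = 10^(−pH) = 10^(−5.41) = 3.890e-06 M. For HA ⇌ H⁺ + A⁻, Ka = [H⁺][A⁻]/[HA] = [H⁺]² / ([HA]₀ − [H⁺]) = (3.890e-06)² / (0.028 − 3.890e-06) = 5.41e-10.

K_a = 5.41e-10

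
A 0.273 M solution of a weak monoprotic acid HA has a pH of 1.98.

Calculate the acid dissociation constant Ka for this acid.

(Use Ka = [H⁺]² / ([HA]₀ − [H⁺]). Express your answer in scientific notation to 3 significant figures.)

[H⁺] = 10^(−pH) = 10^(−1.98) = 1.047e-02 M. For HA ⇌ H⁺ + A⁻, Ka = [H⁺][A⁻]/[HA] = [H⁺]² / ([HA]₀ − [H⁺]) = (1.047e-02)² / (0.273 − 1.047e-02) = 4.18e-04.

K_a = 4.18e-04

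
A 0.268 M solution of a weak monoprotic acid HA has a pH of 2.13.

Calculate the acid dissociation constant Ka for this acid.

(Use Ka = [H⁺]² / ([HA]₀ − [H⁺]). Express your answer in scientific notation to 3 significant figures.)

[H⁺] = 10^(−pH) = 10^(−2.13) = 7.413e-03 M. For HA ⇌ H⁺ + A⁻, Ka = [H⁺][A⁻]/[HA] = [H⁺]² / ([HA]₀ − [H⁺]) = (7.413e-03)² / (0.268 − 7.413e-03) = 2.11e-04.

K_a = 2.11e-04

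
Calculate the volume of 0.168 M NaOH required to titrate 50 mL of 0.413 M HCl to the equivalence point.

At equivalence: moles acid = moles base. moles HCl = 0.413 × 50/1000 = 0.02065 mol. V_base = moles / 0.168 × 1000 = 122.9 mL.

V_{base} = 122.9 mL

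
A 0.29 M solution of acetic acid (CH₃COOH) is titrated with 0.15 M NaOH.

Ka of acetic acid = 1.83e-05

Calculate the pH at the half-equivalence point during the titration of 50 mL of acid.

At half-equivalence [HA] = [A⁻], so Henderson-Hasselbalch gives pH = pKa = -log(1.83e-05) = 4.74.

pH = pKa = 4.74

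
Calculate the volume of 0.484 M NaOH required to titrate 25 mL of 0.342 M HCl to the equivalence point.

At equivalence: moles acid = moles base. moles HCl = 0.342 × 25/1000 = 0.00855 mol. V_base = moles / 0.484 × 1000 = 17.7 mL.

V_{base} = 17.7 mL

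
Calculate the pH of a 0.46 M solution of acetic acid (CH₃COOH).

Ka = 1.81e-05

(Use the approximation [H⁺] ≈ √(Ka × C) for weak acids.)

[H⁺] = √(Ka × C) = √(1.81e-05 × 0.46) = 2.8855e-03. pH = -log(2.8855e-03)

pH = 2.54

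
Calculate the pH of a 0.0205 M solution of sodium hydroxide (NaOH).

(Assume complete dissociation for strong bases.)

[OH⁻] = 0.0205 M for strong base. pOH = -log[OH⁻] = 1.69, pH = 14 - pOH

pH = 12.31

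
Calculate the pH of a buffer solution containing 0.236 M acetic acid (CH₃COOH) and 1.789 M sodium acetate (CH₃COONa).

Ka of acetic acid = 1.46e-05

pKa = -log(1.46e-05) = 4.84. pH = pKa + log([A⁻]/[HA]) = 4.84 + log(1.789/0.236)

pH = 5.72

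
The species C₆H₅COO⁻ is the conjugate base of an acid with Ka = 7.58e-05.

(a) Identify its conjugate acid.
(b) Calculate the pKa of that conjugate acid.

(a) The conjugate acid is formed by adding one H⁺ to C₆H₅COO⁻, giving C₆H₅COOH. (b) pKa = -log(Ka) = -log(7.58e-05) = 4.12.

Conjugate acid: C₆H₅COOH; pK_a = 4.12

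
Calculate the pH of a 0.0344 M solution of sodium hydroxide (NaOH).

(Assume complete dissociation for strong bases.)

[OH⁻] = 0.0344 M for strong base. pOH = -log[OH⁻] = 1.46, pH = 14 - pOH

pH = 12.54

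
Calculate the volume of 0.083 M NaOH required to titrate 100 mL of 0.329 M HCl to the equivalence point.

At equivalence: moles acid = moles base. moles HCl = 0.329 × 100/1000 = 0.0329 mol. V_base = moles / 0.083 × 1000 = 396.4 mL.

V_{base} = 396.4 mL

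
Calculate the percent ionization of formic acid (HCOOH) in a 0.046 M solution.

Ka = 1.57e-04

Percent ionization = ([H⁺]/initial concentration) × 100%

Using Ka equilibrium: x² + Ka×x - Ka×C = 0. Solving: [H⁺] = 2.6100e-03. Percent = (2.6100e-03/0.046) × 100

Percent ionization = 5.67%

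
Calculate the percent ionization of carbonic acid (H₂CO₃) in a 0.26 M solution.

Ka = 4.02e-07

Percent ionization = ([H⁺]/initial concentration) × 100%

Using Ka equilibrium: x² + Ka×x - Ka×C = 0. Solving: [H⁺] = 3.2309e-04. Percent = (3.2309e-04/0.26) × 100

Percent ionization = 0.124%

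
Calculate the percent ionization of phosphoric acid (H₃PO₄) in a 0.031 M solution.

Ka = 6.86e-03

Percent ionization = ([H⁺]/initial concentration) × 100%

Using Ka equilibrium: x² + Ka×x - Ka×C = 0. Solving: [H⁺] = 1.1551e-02. Percent = (1.1551e-02/0.031) × 100

Percent ionization = 37.3%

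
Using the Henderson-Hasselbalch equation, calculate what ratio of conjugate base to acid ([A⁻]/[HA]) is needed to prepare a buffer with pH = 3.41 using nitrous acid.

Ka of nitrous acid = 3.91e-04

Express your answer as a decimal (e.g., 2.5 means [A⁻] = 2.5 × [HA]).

pKa = -log(3.91e-04) = 3.4078. pH = pKa + log([A⁻]/[HA]), so log([A⁻]/[HA]) = pH − pKa = 3.41 − 3.4078 = 0.0022. [A⁻]/[HA] = 10^(0.0022) = 1.01

[A⁻]/[HA] = 1.01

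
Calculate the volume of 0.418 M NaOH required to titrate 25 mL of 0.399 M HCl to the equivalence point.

At equivalence: moles acid = moles base. moles HCl = 0.399 × 25/1000 = 0.009975 mol. V_base = moles / 0.418 × 1000 = 23.9 mL.

V_{base} = 23.9 mL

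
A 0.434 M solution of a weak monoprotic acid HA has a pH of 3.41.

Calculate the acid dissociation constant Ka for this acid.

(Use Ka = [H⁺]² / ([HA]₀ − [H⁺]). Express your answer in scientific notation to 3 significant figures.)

[H⁺] = 10^(−pH) = 10^(−3.41) = 3.890e-04 M. For HA ⇌ H⁺ + A⁻, Ka = [H⁺][A⁻]/[HA] = [H⁺]² / ([HA]₀ − [H⁺]) = (3.890e-04)² / (0.434 − 3.890e-04) = 3.49e-07.

K_a = 3.49e-07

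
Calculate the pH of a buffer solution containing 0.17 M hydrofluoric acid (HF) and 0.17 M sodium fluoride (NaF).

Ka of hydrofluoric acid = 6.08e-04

pKa = -log(6.08e-04) = 3.22. pH = pKa + log([A⁻]/[HA]) = 3.22 + log(0.17/0.17)

pH = 3.22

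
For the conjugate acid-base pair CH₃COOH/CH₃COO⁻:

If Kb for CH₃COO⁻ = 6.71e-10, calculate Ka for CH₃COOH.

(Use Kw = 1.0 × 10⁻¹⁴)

For a conjugate pair Ka × Kb = Kw, so Ka = Kw/Kb = 1.0 × 10⁻¹⁴ / 6.71e-10 = 1.49e-05.

K_a = 1.49e-05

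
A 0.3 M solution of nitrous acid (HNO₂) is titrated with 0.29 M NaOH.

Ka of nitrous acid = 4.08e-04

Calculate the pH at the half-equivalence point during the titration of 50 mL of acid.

At half-equivalence [HA] = [A⁻], so Henderson-Hasselbalch gives pH = pKa = -log(4.08e-04) = 3.39.

pH = pKa = 3.39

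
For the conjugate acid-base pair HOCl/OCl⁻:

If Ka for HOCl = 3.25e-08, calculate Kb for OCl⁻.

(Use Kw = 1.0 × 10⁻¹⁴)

For a conjugate pair Ka × Kb = Kw, so Kb = Kw/Ka = 1.0 × 10⁻¹⁴ / 3.25e-08 = 3.08e-07.

K_b = 3.08e-07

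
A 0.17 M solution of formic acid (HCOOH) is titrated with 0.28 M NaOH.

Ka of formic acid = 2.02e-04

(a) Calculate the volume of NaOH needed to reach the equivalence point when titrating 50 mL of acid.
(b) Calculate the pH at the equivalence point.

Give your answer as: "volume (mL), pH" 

moles acid = 0.17 × 50/1000 = 0.0085 mol; V_base = moles/0.28 × 1000 = 30.4 mL. At equivalence only the conjugate base is present: [A⁻] = 0.0085/0.080 = 1.0578e-01 M. Kb = Kw/Ka = 4.95e-11; [OH⁻] = √(Kb × [A⁻]) = 2.2883e-06; pOH = 5.64; pH = 14 - pOH = 8.36.

V = 30.4 mL, pH = 8.36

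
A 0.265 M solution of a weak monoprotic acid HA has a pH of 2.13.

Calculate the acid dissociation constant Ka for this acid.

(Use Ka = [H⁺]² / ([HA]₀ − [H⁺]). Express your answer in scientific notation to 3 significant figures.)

[H⁺] = 10^(−pH) = 10^(−2.13) = 7.413e-03 M. For HA ⇌ H⁺ + A⁻, Ka = [H⁺][A⁻]/[HA] = [H⁺]² / ([HA]₀ − [H⁺]) = (7.413e-03)² / (0.265 − 7.413e-03) = 2.13e-04.

K_a = 2.13e-04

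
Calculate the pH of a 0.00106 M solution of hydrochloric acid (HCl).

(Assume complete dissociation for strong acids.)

[H⁺] = 0.00106 M for strong acid. pH = -log[H⁺] = -log(0.00106)

pH = 2.97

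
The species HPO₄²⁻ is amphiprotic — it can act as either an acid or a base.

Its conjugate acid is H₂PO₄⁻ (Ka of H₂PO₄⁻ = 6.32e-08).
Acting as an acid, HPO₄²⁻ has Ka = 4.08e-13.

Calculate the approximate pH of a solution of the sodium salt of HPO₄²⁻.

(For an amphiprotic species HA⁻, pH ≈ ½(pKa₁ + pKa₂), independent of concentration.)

pKa₁ = -log(6.32e-08) = 7.20; pKa₂ = -log(4.08e-13) = 12.39. For an amphiprotic species, pH ≈ ½(pKa₁ + pKa₂) = ½(7.20 + 12.39) = 9.79.

pH = 9.79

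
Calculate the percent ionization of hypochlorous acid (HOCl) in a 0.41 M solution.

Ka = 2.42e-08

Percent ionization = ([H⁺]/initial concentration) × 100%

Using Ka equilibrium: x² + Ka×x - Ka×C = 0. Solving: [H⁺] = 9.9597e-05. Percent = (9.9597e-05/0.41) × 100

Percent ionization = 0.0243%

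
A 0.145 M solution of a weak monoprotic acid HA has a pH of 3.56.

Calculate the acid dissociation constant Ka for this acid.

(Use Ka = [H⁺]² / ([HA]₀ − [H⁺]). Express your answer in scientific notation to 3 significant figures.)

[H⁺] = 10^(−pH) = 10^(−3.56) = 2.754e-04 M. For HA ⇌ H⁺ + A⁻, Ka = [H⁺][A⁻]/[HA] = [H⁺]² / ([HA]₀ − [H⁺]) = (2.754e-04)² / (0.145 − 2.754e-04) = 5.24e-07.

K_a = 5.24e-07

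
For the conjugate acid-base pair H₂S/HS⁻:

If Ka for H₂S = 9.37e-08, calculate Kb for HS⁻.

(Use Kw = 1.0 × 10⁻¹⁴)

For a conjugate pair Ka × Kb = Kw, so Kb = Kw/Ka = 1.0 × 10⁻¹⁴ / 9.37e-08 = 1.07e-07.

K_b = 1.07e-07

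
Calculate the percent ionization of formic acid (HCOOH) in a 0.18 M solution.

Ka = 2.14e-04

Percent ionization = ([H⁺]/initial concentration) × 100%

Using Ka equilibrium: x² + Ka×x - Ka×C = 0. Solving: [H⁺] = 6.1004e-03. Percent = (6.1004e-03/0.18) × 100

Percent ionization = 3.39%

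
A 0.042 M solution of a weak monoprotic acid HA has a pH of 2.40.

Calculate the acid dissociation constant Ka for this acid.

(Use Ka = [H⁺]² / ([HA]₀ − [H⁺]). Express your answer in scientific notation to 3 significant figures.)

[H⁺] = 10^(−pH) = 10^(−2.40) = 3.981e-03 M. For HA ⇌ H⁺ + A⁻, Ka = [H⁺][A⁻]/[HA] = [H⁺]² / ([HA]₀ − [H⁺]) = (3.981e-03)² / (0.042 − 3.981e-03) = 4.17e-04.

K_a = 4.17e-04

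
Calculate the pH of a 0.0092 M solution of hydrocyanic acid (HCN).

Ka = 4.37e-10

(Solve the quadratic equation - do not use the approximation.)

x² + Ka×x - Ka×C = 0. Using quadratic formula: [H⁺] = 2.0049e-06

pH = 5.70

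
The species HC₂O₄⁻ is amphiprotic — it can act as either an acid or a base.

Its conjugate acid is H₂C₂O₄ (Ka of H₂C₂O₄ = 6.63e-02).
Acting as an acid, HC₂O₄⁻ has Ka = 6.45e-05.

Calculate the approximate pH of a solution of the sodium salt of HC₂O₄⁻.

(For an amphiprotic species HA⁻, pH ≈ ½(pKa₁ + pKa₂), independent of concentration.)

pKa₁ = -log(6.63e-02) = 1.18; pKa₂ = -log(6.45e-05) = 4.19. For an amphiprotic species, pH ≈ ½(pKa₁ + pKa₂) = ½(1.18 + 4.19) = 2.68.

pH = 2.68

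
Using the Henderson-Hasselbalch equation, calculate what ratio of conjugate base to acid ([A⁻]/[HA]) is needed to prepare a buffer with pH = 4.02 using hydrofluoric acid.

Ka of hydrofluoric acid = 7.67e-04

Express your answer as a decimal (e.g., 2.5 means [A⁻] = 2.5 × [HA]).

pKa = -log(7.67e-04) = 3.1152. pH = pKa + log([A⁻]/[HA]), so log([A⁻]/[HA]) = pH − pKa = 4.02 − 3.1152 = 0.9048. [A⁻]/[HA] = 10^(0.9048) = 8.03

[A⁻]/[HA] = 8.03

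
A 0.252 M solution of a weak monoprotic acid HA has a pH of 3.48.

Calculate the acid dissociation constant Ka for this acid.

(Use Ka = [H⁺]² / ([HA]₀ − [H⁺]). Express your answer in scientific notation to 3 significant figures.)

[H⁺] = 10^(−pH) = 10^(−3.48) = 3.311e-04 M. For HA ⇌ H⁺ + A⁻, Ka = [H⁺][A⁻]/[HA] = [H⁺]² / ([HA]₀ − [H⁺]) = (3.311e-04)² / (0.252 − 3.311e-04) = 4.36e-07.

K_a = 4.36e-07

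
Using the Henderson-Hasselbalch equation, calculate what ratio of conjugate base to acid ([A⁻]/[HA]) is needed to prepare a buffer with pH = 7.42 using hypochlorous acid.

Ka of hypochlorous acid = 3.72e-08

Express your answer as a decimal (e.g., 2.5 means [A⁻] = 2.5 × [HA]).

pKa = -log(3.72e-08) = 7.4295. pH = pKa + log([A⁻]/[HA]), so log([A⁻]/[HA]) = pH − pKa = 7.42 − 7.4295 = -0.0095. [A⁻]/[HA] = 10^(-0.0095) = 0.978

[A⁻]/[HA] = 0.978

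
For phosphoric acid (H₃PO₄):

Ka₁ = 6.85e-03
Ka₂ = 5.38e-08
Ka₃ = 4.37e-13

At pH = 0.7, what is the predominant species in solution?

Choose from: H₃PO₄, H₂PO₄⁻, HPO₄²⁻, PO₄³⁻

pKa₁ = 2.16, pKa₂ = 7.27, pKa₃ = 12.36. For a polyprotic acid the predominant species crosses at each pKa: below pKa_n the protonated form dominates, above it the deprotonated form does. At pH = 0.7, the predominant species is H₃PO₄.

H₃PO₄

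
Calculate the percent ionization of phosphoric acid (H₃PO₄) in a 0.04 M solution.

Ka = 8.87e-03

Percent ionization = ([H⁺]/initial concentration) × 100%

Using Ka equilibrium: x² + Ka×x - Ka×C = 0. Solving: [H⁺] = 1.4916e-02. Percent = (1.4916e-02/0.04) × 100

Percent ionization = 37.3%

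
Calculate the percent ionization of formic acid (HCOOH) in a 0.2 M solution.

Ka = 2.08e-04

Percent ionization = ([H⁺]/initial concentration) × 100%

Using Ka equilibrium: x² + Ka×x - Ka×C = 0. Solving: [H⁺] = 6.3466e-03. Percent = (6.3466e-03/0.2) × 100

Percent ionization = 3.17%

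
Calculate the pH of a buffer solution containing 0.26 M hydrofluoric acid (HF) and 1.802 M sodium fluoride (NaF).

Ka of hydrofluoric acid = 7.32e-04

pKa = -log(7.32e-04) = 3.14. pH = pKa + log([A⁻]/[HA]) = 3.14 + log(1.802/0.26)

pH = 3.98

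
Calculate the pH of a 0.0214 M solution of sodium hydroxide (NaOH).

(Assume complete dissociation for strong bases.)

[OH⁻] = 0.0214 M for strong base. pOH = -log[OH⁻] = 1.67, pH = 14 - pOH

pH = 12.33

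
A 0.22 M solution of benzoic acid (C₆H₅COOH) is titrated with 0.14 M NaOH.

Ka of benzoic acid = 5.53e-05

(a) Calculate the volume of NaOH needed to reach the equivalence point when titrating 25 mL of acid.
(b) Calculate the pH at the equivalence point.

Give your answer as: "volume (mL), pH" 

moles acid = 0.22 × 25/1000 = 0.0055 mol; V_base = moles/0.14 × 1000 = 39.3 mL. At equivalence only the conjugate base is present: [A⁻] = 0.0055/0.064 = 8.5556e-02 M. Kb = Kw/Ka = 1.81e-10; [OH⁻] = √(Kb × [A⁻]) = 3.9333e-06; pOH = 5.41; pH = 14 - pOH = 8.59.

V = 39.3 mL, pH = 8.59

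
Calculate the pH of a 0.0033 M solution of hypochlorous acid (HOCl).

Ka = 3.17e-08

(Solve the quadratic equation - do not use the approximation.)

x² + Ka×x - Ka×C = 0. Using quadratic formula: [H⁺] = 1.0212e-05

pH = 4.99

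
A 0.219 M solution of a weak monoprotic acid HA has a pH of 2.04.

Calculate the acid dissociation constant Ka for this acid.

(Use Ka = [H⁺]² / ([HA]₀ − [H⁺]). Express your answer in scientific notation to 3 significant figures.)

[H⁺] = 10^(−pH) = 10^(−2.04) = 9.120e-03 M. For HA ⇌ H⁺ + A⁻, Ka = [H⁺][A⁻]/[HA] = [H⁺]² / ([HA]₀ − [H⁺]) = (9.120e-03)² / (0.219 − 9.120e-03) = 3.96e-04.

K_a = 3.96e-04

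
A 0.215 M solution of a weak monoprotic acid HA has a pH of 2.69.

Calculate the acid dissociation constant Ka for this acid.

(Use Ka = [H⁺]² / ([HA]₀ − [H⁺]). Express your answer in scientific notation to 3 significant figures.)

[H⁺] = 10^(−pH) = 10^(−2.69) = 2.042e-03 M. For HA ⇌ H⁺ + A⁻, Ka = [H⁺][A⁻]/[HA] = [H⁺]² / ([HA]₀ − [H⁺]) = (2.042e-03)² / (0.215 − 2.042e-03) = 1.96e-05.

K_a = 1.96e-05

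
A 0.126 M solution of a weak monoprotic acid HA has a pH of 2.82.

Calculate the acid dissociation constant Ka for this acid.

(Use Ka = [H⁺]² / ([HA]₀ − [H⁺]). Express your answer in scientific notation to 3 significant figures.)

[H⁺] = 10^(−pH) = 10^(−2.82) = 1.514e-03 M. For HA ⇌ H⁺ + A⁻, Ka = [H⁺][A⁻]/[HA] = [H⁺]² / ([HA]₀ − [H⁺]) = (1.514e-03)² / (0.126 − 1.514e-03) = 1.84e-05.

K_a = 1.84e-05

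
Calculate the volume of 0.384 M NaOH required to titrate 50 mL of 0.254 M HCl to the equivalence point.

At equivalence: moles acid = moles base. moles HCl = 0.254 × 50/1000 = 0.0127 mol. V_base = moles / 0.384 × 1000 = 33.1 mL.

V_{base} = 33.1 mL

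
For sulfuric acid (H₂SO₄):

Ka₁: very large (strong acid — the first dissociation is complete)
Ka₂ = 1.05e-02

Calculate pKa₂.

pKa₂ = -log(Ka₂) = -log(1.05e-02) = 1.98.

pK_{a2} = 1.98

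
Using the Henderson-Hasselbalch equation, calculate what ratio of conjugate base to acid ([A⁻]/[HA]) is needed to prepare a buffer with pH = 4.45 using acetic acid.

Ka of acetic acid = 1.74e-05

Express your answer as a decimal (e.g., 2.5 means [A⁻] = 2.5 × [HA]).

pKa = -log(1.74e-05) = 4.7595. pH = pKa + log([A⁻]/[HA]), so log([A⁻]/[HA]) = pH − pKa = 4.45 − 4.7595 = -0.3095. [A⁻]/[HA] = 10^(-0.3095) = 0.490

[A⁻]/[HA] = 0.490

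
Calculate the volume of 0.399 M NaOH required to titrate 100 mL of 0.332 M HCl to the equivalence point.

At equivalence: moles acid = moles base. moles HCl = 0.332 × 100/1000 = 0.0332 mol. V_base = moles / 0.399 × 1000 = 83.2 mL.

V_{base} = 83.2 mL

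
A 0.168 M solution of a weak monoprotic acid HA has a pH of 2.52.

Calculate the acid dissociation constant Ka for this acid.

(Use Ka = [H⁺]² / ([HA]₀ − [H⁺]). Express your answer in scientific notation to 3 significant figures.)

[H⁺] = 10^(−pH) = 10^(−2.52) = 3.020e-03 M. For HA ⇌ H⁺ + A⁻, Ka = [H⁺][A⁻]/[HA] = [H⁺]² / ([HA]₀ − [H⁺]) = (3.020e-03)² / (0.168 − 3.020e-03) = 5.53e-05.

K_a = 5.53e-05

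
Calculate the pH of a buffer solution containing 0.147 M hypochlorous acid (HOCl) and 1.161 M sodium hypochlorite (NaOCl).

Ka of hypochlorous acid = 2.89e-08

pKa = -log(2.89e-08) = 7.54. pH = pKa + log([A⁻]/[HA]) = 7.54 + log(1.161/0.147)

pH = 8.44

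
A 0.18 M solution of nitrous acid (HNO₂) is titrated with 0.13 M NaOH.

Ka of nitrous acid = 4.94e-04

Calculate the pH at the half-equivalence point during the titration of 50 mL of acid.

At half-equivalence [HA] = [A⁻], so Henderson-Hasselbalch gives pH = pKa = -log(4.94e-04) = 3.31.

pH = pKa = 3.31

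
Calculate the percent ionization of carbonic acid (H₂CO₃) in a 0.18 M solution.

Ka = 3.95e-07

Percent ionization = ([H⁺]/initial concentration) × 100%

Using Ka equilibrium: x² + Ka×x - Ka×C = 0. Solving: [H⁺] = 2.6645e-04. Percent = (2.6645e-04/0.18) × 100

Percent ionization = 0.148%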